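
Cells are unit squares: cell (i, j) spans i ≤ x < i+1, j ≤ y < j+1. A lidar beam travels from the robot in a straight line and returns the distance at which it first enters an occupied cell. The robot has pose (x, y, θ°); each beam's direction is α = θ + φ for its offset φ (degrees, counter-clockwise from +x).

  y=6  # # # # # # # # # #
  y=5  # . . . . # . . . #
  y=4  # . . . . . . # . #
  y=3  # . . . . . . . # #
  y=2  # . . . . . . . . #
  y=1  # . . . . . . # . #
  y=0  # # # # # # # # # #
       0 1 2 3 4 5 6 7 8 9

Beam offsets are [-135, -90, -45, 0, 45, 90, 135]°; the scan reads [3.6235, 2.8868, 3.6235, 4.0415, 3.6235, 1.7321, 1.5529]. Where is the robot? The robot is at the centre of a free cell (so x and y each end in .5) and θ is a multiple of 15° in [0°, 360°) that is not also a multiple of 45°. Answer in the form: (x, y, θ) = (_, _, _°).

Candidates: 36 free-cell centres × 16 headings = 576 poses. Raycast each; keep the one whose scan matches to 4 dp.
  (5.5, 3.5, 240°): beam 1 = 1.5529 ≠ 3.6235 ✗
  (3.5, 5.5, 30°): beam 1 = 4.6587 ≠ 3.6235 ✗
  (2.5, 2.5, 300°): beam 1 = 1.5529 ≠ 3.6235 ✗
  …
  (4.5, 2.5, 150°): r_1=3.6235, r_2=2.8868, r_3=3.6235, r_4=4.0415, r_5=3.6235, r_6=1.7321, r_7=1.5529 — all match ✓
Unique over the lattice → pose = (4.5, 2.5, 150°).

(x, y, θ) = (4.5, 2.5, 150°)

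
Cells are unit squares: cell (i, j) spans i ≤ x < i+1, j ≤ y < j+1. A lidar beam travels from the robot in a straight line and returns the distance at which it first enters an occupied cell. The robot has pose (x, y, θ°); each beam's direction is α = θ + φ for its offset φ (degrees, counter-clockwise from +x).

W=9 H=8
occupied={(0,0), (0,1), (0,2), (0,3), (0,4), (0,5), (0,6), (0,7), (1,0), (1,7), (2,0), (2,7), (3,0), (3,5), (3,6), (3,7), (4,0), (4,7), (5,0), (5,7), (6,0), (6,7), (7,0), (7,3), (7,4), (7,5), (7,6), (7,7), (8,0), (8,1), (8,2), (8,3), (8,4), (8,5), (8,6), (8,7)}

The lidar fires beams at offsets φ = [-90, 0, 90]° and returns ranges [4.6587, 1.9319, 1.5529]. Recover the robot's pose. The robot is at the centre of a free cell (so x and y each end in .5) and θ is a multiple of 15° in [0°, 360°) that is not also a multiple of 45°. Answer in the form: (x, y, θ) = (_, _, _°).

The pose lattice has 36·16 = 576 candidates. Test each by forward raycasting.
  (2.5, 5.5, 210°): beam 1 = 1.7321 ≠ 4.6587 ✗
  (5.5, 4.5, 285°): beam 2 = 3.6235 ≠ 1.9319 ✗
  (7.5, 2.5, 285°): beam 1 = 5.7956 ≠ 4.6587 ✗
  (6.5, 1.5, 330°): beam 1 = 0.5774 ≠ 4.6587 ✗
  (2.5, 2.5, 60°): beam 1 = 3.0000 ≠ 4.6587 ✗
  …
  (2.5, 4.5, 75°): r_1=4.6587, r_2=1.9319, r_3=1.5529 — all match ✓
Unique over the lattice → pose = (2.5, 4.5, 75°).

(x, y, θ) = (2.5, 4.5, 75°)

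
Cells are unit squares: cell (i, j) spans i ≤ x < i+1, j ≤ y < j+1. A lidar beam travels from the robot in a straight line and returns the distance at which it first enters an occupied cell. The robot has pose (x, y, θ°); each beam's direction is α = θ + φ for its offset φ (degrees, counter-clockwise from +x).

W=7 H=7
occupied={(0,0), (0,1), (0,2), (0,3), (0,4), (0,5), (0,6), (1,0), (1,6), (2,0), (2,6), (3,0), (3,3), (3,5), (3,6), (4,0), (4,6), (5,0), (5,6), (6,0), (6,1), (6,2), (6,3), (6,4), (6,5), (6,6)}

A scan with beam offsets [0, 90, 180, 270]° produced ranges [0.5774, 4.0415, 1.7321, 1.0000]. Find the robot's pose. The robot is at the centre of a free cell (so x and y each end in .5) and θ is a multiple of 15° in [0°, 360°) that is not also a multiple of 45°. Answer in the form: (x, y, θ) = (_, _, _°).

Candidates: 23 free-cell centres × 16 headings = 368 poses. Raycast each; keep the one whose scan matches to 4 dp.
  (2.5, 3.5, 255°): beam 1 = 2.5882 ≠ 0.5774 ✗
  (5.5, 4.5, 120°): beam 1 = 1.7321 ≠ 0.5774 ✗
  (1.5, 3.5, 195°): beam 1 = 0.5176 ≠ 0.5774 ✗
  (1.5, 4.5, 120°): beam 1 = 1.0000 ≠ 0.5774 ✗
  …
  (1.5, 4.5, 210°): r_1=0.5774, r_2=4.0415, r_3=1.7321, r_4=1.0000 — all match ✓
Only this pose fits every beam.

(x, y, θ) = (1.5, 4.5, 210°)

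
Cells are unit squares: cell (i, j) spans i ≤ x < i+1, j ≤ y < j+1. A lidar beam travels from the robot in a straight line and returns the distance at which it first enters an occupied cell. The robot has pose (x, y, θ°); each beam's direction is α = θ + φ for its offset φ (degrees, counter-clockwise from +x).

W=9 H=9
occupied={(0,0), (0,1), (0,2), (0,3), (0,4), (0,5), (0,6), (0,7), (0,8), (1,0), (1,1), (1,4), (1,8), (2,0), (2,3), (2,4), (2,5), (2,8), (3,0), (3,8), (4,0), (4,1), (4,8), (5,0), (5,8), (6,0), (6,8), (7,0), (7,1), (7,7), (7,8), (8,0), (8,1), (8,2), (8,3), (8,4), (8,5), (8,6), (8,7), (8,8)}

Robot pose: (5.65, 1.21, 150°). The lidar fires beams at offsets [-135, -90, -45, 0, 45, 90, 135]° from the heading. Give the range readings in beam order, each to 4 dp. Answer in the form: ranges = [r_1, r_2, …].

ranges = [1.3976, 4.7000, 7.0295, 0.7506, 0.6729, 0.2425, 0.2174]

beam 1: φ=-135°, α=15°
  direction (0.9659, 0.2588); cell (5,1); t to first gridline: x 0.3623, y 3.0523 (then +1.0353 / +3.8637)
    (6,1) via x @ 0.3623
    (7,1) via x @ 1.3976  # hit
  → r_1 = 1.3976
beam 2: φ=-90°, α=60°
  direction (0.5000, 0.8660); cell (5,1); t to first gridline: x 0.7000, y 0.9122 (then +2.0000 / +1.1547)
    (6,1) via x @ 0.7000
    (6,2) via y @ 0.9122
    (6,3) via y @ 2.0669
    (7,3) via x @ 2.7000
    (7,4) via y @ 3.2216
    (7,5) via y @ 4.3763
    (8,5) via x @ 4.7000  # hit
  → r_2 = 4.7000
beam 3: φ=-45°, α=105°
  direction (-0.2588, 0.9659); cell (5,1); t to first gridline: x 2.5114, y 0.8179 (then +3.8637 / +1.0353)
    (5,2) via y @ 0.8179
    (5,3) via y @ 1.8531
    (4,3) via x @ 2.5114
    (4,4) via y @ 2.8884
    (4,5) via y @ 3.9237
    (4,6) via y @ 4.9590
    (4,7) via y @ 5.9942
    (3,7) via x @ 6.3751
    (3,8) via y @ 7.0295  # hit
  → r_3 = 7.0295
beam 4: φ=0°, α=150°
  direction (-0.8660, 0.5000); cell (5,1); t to first gridline: x 0.7506, y 1.5800 (then +1.1547 / +2.0000)
    (4,1) via x @ 0.7506  # hit
  → r_4 = 0.7506
beam 5: φ=45°, α=195°
  direction (-0.9659, -0.2588); cell (5,1); t to first gridline: x 0.6729, y 0.8114 (then +1.0353 / +3.8637)
    (4,1) via x @ 0.6729  # hit
  → r_5 = 0.6729
beam 6: φ=90°, α=240°
  direction (-0.5000, -0.8660); cell (5,1); t to first gridline: x 1.3000, y 0.2425 (then +2.0000 / +1.1547)
    (5,0) via y @ 0.2425  # hit
  → r_6 = 0.2425
beam 7: φ=135°, α=285°
  direction (0.2588, -0.9659); cell (5,1); t to first gridline: x 1.3523, y 0.2174 (then +3.8637 / +1.0353)
    (5,0) via y @ 0.2174  # hit
  → r_7 = 0.2174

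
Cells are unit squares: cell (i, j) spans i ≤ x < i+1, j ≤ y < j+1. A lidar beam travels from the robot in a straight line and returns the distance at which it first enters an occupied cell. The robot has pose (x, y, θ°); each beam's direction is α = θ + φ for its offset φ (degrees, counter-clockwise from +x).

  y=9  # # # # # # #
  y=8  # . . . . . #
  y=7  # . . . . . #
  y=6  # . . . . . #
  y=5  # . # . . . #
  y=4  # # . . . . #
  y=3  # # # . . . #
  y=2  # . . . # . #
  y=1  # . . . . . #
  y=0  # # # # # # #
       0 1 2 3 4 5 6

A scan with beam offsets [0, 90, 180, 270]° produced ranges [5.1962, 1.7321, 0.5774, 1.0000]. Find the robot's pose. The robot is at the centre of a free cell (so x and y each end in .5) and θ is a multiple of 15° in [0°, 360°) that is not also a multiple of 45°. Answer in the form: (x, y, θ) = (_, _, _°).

The pose lattice has 35·16 = 560 candidates. Test each by forward raycasting.
  (5.5, 6.5, 300°): beam 1 = 1.0000 ≠ 5.1962 ✗
  (1.5, 8.5, 60°): beam 1 = 0.5774 ≠ 5.1962 ✗
  (2.5, 2.5, 60°): beam 1 = 0.5774 ≠ 5.1962 ✗
  (3.5, 7.5, 15°): beam 1 = 2.5882 ≠ 5.1962 ✗
  …
  (1.5, 7.5, 330°): r_1=5.1962, r_2=1.7321, r_3=0.5774, r_4=1.0000 — all match ✓
Only this pose fits every beam.

(x, y, θ) = (1.5, 7.5, 330°)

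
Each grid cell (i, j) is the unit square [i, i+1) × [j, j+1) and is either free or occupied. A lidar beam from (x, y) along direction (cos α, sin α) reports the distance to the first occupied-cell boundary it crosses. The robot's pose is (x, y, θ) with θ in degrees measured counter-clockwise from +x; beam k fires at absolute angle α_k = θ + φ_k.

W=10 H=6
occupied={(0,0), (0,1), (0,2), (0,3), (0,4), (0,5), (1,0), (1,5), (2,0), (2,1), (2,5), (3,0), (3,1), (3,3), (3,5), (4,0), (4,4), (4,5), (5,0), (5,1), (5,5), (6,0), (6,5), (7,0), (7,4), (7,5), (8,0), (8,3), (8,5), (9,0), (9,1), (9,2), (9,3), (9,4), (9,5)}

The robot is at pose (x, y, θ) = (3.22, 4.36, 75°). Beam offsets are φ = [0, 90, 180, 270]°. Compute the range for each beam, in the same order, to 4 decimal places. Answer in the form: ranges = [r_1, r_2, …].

ranges = [0.6626, 2.2983, 0.3727, 0.8075]

beam 1: φ=0°, α=75°
  d=(0.2588,0.9659)  start (3,4)  tX=3.0137 tY=0.6626  stride 1/|dx|=3.8637 1/|dy|=1.0353
    cross y-line → (3,5), t=0.6626 (wall)
  → r_1 = 0.6626
beam 2: φ=90°, α=165°
  d=(-0.9659,0.2588)  start (3,4)  tX=0.2278 tY=2.4728  stride 1/|dx|=1.0353 1/|dy|=3.8637
    cross x-line → (2,4), t=0.2278
    cross x-line → (1,4), t=1.2630
    cross x-line → (0,4), t=2.2983 (wall)
  → r_2 = 2.2983
beam 3: φ=180°, α=255°
  d=(-0.2588,-0.9659)  start (3,4)  tX=0.8500 tY=0.3727  stride 1/|dx|=3.8637 1/|dy|=1.0353
    cross y-line → (3,3), t=0.3727 (wall)
  → r_3 = 0.3727
beam 4: φ=270°, α=345°
  d=(0.9659,-0.2588)  start (3,4)  tX=0.8075 tY=1.3909  stride 1/|dx|=1.0353 1/|dy|=3.8637
    cross x-line → (4,4), t=0.8075 (wall)
  → r_4 = 0.8075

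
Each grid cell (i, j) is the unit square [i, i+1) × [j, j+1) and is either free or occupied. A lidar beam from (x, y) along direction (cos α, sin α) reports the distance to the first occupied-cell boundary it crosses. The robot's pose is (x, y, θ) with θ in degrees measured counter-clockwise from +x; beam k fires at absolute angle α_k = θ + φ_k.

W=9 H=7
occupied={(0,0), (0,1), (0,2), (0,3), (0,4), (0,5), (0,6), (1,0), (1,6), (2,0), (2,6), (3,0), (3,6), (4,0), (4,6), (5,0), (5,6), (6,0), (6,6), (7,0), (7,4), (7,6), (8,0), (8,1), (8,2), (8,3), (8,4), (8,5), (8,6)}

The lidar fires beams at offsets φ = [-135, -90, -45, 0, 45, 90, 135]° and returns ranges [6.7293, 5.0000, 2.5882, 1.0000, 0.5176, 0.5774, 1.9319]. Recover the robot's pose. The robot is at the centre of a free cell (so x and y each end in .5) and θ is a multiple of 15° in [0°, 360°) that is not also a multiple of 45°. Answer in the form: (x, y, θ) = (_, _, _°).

Enumerate (i+0.5, j+0.5, θ) over the 34 free cells and 16 admissible headings. For each, cast all 7 beams and compare to the given ranges.
  (4.5, 1.5, 210°): beam 1 = 4.6587 ≠ 6.7293 ✗
  (7.5, 5.5, 255°): beam 1 = 0.5774 ≠ 6.7293 ✗
  (6.5, 3.5, 75°): beam 1 = 2.8868 ≠ 6.7293 ✗
  …
  (1.5, 3.5, 120°): r_1=6.7293, r_2=5.0000, r_3=2.5882, r_4=1.0000, r_5=0.5176, r_6=0.5774, r_7=1.9319 — all match ✓
No second candidate reproduces the full scan.

(x, y, θ) = (1.5, 3.5, 120°)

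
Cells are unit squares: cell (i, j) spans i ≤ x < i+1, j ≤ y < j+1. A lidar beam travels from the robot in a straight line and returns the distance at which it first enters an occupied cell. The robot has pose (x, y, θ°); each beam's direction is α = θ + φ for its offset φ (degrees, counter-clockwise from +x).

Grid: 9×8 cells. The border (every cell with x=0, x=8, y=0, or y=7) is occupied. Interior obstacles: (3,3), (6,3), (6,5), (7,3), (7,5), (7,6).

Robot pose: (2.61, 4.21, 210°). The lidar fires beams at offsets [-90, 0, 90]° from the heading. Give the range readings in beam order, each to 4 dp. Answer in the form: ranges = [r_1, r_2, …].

ranges = [3.2200, 1.8591, 0.7800]

beam 1: φ=-90°, α=120°
  d=(-0.5000,0.8660)  start (2,4)  tX=1.2200 tY=0.9122  stride 1/|dx|=2.0000 1/|dy|=1.1547
    cross y-line → (2,5), t=0.9122
    cross x-line → (1,5), t=1.2200
    cross y-line → (1,6), t=2.0669
    cross x-line → (0,6), t=3.2200 (wall)
  → r_1 = 3.2200
beam 2: φ=0°, α=210°
  d=(-0.8660,-0.5000)  start (2,4)  tX=0.7044 tY=0.4200  stride 1/|dx|=1.1547 1/|dy|=2.0000
    cross y-line → (2,3), t=0.4200
    cross x-line → (1,3), t=0.7044
    cross x-line → (0,3), t=1.8591 (wall)
  → r_2 = 1.8591
beam 3: φ=90°, α=300°
  d=(0.5000,-0.8660)  start (2,4)  tX=0.7800 tY=0.2425  stride 1/|dx|=2.0000 1/|dy|=1.1547
    cross y-line → (2,3), t=0.2425
    cross x-line → (3,3), t=0.7800 (wall)
  → r_3 = 0.7800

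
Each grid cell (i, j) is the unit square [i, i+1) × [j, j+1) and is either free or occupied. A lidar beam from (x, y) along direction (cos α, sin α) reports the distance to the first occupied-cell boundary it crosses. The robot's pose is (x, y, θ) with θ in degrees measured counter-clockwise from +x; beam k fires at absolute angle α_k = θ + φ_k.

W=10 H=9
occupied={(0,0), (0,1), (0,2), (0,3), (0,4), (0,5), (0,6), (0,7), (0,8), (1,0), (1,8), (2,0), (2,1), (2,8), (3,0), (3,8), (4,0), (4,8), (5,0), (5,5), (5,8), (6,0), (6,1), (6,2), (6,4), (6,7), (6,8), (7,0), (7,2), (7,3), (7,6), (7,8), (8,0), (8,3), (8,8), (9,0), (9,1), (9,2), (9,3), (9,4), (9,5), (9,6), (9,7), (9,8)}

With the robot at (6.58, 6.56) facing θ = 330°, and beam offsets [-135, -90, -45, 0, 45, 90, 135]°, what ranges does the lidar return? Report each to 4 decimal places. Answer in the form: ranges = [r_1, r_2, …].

ranges = [5.7768, 1.1600, 1.6150, 0.4850, 0.4348, 0.5081, 0.4555]

beam 1: φ=-135°, α=195°
  cosα=-0.9659 sinα=-0.2588 | (6,6) | tMaxX 0.6005 tMaxY 2.1637 | tΔX 1.0353 tΔY 3.8637
    t=0.6005 [x] (5,6)
    t=1.6357 [x] (4,6)
    t=2.1637 [y] (4,5)
    t=2.6710 [x] (3,5)
    t=3.7063 [x] (2,5)
    t=4.7416 [x] (1,5)
    t=5.7768 [x] (0,5) — stop
  → r_1 = 5.7768
beam 2: φ=-90°, α=240°
  cosα=-0.5000 sinα=-0.8660 | (6,6) | tMaxX 1.1600 tMaxY 0.6466 | tΔX 2.0000 tΔY 1.1547
    t=0.6466 [y] (6,5)
    t=1.1600 [x] (5,5) — stop
  → r_2 = 1.1600
beam 3: φ=-45°, α=285°
  cosα=0.2588 sinα=-0.9659 | (6,6) | tMaxX 1.6228 tMaxY 0.5798 | tΔX 3.8637 tΔY 1.0353
    t=0.5798 [y] (6,5)
    t=1.6150 [y] (6,4) — stop
  → r_3 = 1.6150
beam 4: φ=0°, α=330°
  cosα=0.8660 sinα=-0.5000 | (6,6) | tMaxX 0.4850 tMaxY 1.1200 | tΔX 1.1547 tΔY 2.0000
    t=0.4850 [x] (7,6) — stop
  → r_4 = 0.4850
beam 5: φ=45°, α=15°
  cosα=0.9659 sinα=0.2588 | (6,6) | tMaxX 0.4348 tMaxY 1.7000 | tΔX 1.0353 tΔY 3.8637
    t=0.4348 [x] (7,6) — stop
  → r_5 = 0.4348
beam 6: φ=90°, α=60°
  cosα=0.5000 sinα=0.8660 | (6,6) | tMaxX 0.8400 tMaxY 0.5081 | tΔX 2.0000 tΔY 1.1547
    t=0.5081 [y] (6,7) — stop
  → r_6 = 0.5081
beam 7: φ=135°, α=105°
  cosα=-0.2588 sinα=0.9659 | (6,6) | tMaxX 2.2409 tMaxY 0.4555 | tΔX 3.8637 tΔY 1.0353
    t=0.4555 [y] (6,7) — stop
  → r_7 = 0.4555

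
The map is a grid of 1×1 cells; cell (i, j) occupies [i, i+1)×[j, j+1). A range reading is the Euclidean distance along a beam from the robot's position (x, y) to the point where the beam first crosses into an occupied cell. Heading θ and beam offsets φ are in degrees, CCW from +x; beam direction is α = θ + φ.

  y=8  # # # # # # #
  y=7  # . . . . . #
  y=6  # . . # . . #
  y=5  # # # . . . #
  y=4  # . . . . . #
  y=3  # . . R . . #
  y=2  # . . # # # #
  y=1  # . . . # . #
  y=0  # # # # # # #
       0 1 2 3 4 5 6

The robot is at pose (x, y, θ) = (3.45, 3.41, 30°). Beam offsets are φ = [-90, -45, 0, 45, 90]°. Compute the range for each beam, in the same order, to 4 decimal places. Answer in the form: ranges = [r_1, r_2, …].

ranges = [0.4734, 1.5841, 2.9445, 4.7519, 1.8360]

beam 1: φ=-90°, α=300°
  dir = (cos 300°, sin 300°) = (0.5000, -0.8660); from cell (3,3)
  next x-line at t=1.1000, next y-line at t=0.4734; Δt_x=2.0000, Δt_y=1.1547
    y: enter (3,2) at t=0.4734 ← occupied
  → r_1 = 0.4734
beam 2: φ=-45°, α=345°
  dir = (cos 345°, sin 345°) = (0.9659, -0.2588); from cell (3,3)
  next x-line at t=0.5694, next y-line at t=1.5841; Δt_x=1.0353, Δt_y=3.8637
    x: enter (4,3) at t=0.5694
    y: enter (4,2) at t=1.5841 ← occupied
  → r_2 = 1.5841
beam 3: φ=0°, α=30°
  dir = (cos 30°, sin 30°) = (0.8660, 0.5000); from cell (3,3)
  next x-line at t=0.6351, next y-line at t=1.1800; Δt_x=1.1547, Δt_y=2.0000
    x: enter (4,3) at t=0.6351
    y: enter (4,4) at t=1.1800
    x: enter (5,4) at t=1.7898
    x: enter (6,4) at t=2.9445 ← occupied
  → r_3 = 2.9445
beam 4: φ=45°, α=75°
  dir = (cos 75°, sin 75°) = (0.2588, 0.9659); from cell (3,3)
  next x-line at t=2.1250, next y-line at t=0.6108; Δt_x=3.8637, Δt_y=1.0353
    y: enter (3,4) at t=0.6108
    y: enter (3,5) at t=1.6461
    x: enter (4,5) at t=2.1250
    y: enter (4,6) at t=2.6814
    y: enter (4,7) at t=3.7166
    y: enter (4,8) at t=4.7519 ← occupied
  → r_4 = 4.7519
beam 5: φ=90°, α=120°
  dir = (cos 120°, sin 120°) = (-0.5000, 0.8660); from cell (3,3)
  next x-line at t=0.9000, next y-line at t=0.6813; Δt_x=2.0000, Δt_y=1.1547
    y: enter (3,4) at t=0.6813
    x: enter (2,4) at t=0.9000
    y: enter (2,5) at t=1.8360 ← occupied
  → r_5 = 1.8360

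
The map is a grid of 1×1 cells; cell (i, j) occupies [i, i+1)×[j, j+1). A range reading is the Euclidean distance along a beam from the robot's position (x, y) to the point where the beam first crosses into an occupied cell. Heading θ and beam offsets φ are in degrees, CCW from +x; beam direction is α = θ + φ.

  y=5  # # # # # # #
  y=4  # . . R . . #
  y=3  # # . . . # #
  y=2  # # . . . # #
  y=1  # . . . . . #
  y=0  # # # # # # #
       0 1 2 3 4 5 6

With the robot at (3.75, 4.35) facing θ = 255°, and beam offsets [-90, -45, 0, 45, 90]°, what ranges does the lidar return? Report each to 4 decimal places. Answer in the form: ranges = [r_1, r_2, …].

beam 1: φ=-90°, α=165°
  dir = (cos 165°, sin 165°) = (-0.9659, 0.2588); from cell (3,4)
  next x-line at t=0.7765, next y-line at t=2.5114; Δt_x=1.0353, Δt_y=3.8637
    x: enter (2,4) at t=0.7765
    x: enter (1,4) at t=1.8117
    y: enter (1,5) at t=2.5114 ← occupied
  → r_1 = 2.5114
beam 2: φ=-45°, α=210°
  dir = (cos 210°, sin 210°) = (-0.8660, -0.5000); from cell (3,4)
  next x-line at t=0.8660, next y-line at t=0.7000; Δt_x=1.1547, Δt_y=2.0000
    y: enter (3,3) at t=0.7000
    x: enter (2,3) at t=0.8660
    x: enter (1,3) at t=2.0207 ← occupied
  → r_2 = 2.0207
beam 3: φ=0°, α=255°
  dir = (cos 255°, sin 255°) = (-0.2588, -0.9659); from cell (3,4)
  next x-line at t=2.8978, next y-line at t=0.3623; Δt_x=3.8637, Δt_y=1.0353
    y: enter (3,3) at t=0.3623
    y: enter (3,2) at t=1.3976
    y: enter (3,1) at t=2.4329
    x: enter (2,1) at t=2.8978
    y: enter (2,0) at t=3.4682 ← occupied
  → r_3 = 3.4682
beam 4: φ=45°, α=300°
  dir = (cos 300°, sin 300°) = (0.5000, -0.8660); from cell (3,4)
  next x-line at t=0.5000, next y-line at t=0.4041; Δt_x=2.0000, Δt_y=1.1547
    y: enter (3,3) at t=0.4041
    x: enter (4,3) at t=0.5000
    y: enter (4,2) at t=1.5588
    x: enter (5,2) at t=2.5000 ← occupied
  → r_4 = 2.5000
beam 5: φ=90°, α=345°
  dir = (cos 345°, sin 345°) = (0.9659, -0.2588); from cell (3,4)
  next x-line at t=0.2588, next y-line at t=1.3523; Δt_x=1.0353, Δt_y=3.8637
    x: enter (4,4) at t=0.2588
    x: enter (5,4) at t=1.2941
    y: enter (5,3) at t=1.3523 ← occupied
  → r_5 = 1.3523

ranges = [2.5114, 2.0207, 3.4682, 2.5000, 1.3523]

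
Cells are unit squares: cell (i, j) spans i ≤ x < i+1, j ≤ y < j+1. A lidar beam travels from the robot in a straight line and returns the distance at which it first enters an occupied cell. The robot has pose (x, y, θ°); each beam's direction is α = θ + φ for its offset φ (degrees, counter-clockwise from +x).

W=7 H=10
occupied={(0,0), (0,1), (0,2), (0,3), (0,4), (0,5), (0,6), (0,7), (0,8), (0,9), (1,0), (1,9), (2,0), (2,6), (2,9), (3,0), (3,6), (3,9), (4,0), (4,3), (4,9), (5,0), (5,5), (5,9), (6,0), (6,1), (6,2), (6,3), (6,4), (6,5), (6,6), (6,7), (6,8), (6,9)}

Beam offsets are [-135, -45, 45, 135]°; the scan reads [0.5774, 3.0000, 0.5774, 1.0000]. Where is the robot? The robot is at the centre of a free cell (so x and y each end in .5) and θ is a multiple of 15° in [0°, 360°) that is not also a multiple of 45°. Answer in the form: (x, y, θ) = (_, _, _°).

(x, y, θ) = (5.5, 3.5, 165°)

Enumerate (i+0.5, j+0.5, θ) over the 36 free cells and 16 admissible headings. For each, cast all 4 beams and compare to the given ranges.
  (3.5, 2.5, 330°): beam 1 = 2.5882 ≠ 0.5774 ✗
  (1.5, 6.5, 30°): beam 1 = 1.9319 ≠ 0.5774 ✗
  (4.5, 1.5, 15°): beam 2 = 1.0000 ≠ 3.0000 ✗
  (3.5, 2.5, 240°): beam 1 = 3.6235 ≠ 0.5774 ✗
  …
  (5.5, 3.5, 165°): r_1=0.5774, r_2=3.0000, r_3=0.5774, r_4=1.0000 — all match ✓
No second candidate reproduces the full scan.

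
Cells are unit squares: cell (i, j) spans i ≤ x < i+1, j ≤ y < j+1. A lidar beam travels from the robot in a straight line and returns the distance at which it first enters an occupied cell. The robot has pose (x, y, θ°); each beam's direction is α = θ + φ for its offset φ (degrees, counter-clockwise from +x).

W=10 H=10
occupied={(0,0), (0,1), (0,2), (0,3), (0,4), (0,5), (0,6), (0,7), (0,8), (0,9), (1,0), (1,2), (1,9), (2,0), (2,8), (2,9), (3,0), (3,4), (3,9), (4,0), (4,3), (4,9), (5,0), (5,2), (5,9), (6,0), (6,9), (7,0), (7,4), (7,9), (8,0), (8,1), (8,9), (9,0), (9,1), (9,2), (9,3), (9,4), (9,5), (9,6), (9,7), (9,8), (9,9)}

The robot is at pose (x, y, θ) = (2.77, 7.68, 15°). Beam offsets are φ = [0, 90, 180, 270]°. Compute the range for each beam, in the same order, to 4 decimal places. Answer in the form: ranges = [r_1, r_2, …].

beam 1: φ=0°, α=15°
  cosα=0.9659 sinα=0.2588 | (2,7) | tMaxX 0.2381 tMaxY 1.2364 | tΔX 1.0353 tΔY 3.8637
    t=0.2381 [x] (3,7)
    t=1.2364 [y] (3,8)
    t=1.2734 [x] (4,8)
    t=2.3087 [x] (5,8)
    t=3.3439 [x] (6,8)
    t=4.3792 [x] (7,8)
    t=5.1001 [y] (7,9) — stop
  → r_1 = 5.1001
beam 2: φ=90°, α=105°
  cosα=-0.2588 sinα=0.9659 | (2,7) | tMaxX 2.9751 tMaxY 0.3313 | tΔX 3.8637 tΔY 1.0353
    t=0.3313 [y] (2,8) — stop
  → r_2 = 0.3313
beam 3: φ=180°, α=195°
  cosα=-0.9659 sinα=-0.2588 | (2,7) | tMaxX 0.7972 tMaxY 2.6273 | tΔX 1.0353 tΔY 3.8637
    t=0.7972 [x] (1,7)
    t=1.8324 [x] (0,7) — stop
  → r_3 = 1.8324
beam 4: φ=270°, α=285°
  cosα=0.2588 sinα=-0.9659 | (2,7) | tMaxX 0.8887 tMaxY 0.7040 | tΔX 3.8637 tΔY 1.0353
    t=0.7040 [y] (2,6)
    t=0.8887 [x] (3,6)
    t=1.7393 [y] (3,5)
    t=2.7745 [y] (3,4) — stop
  → r_4 = 2.7745

ranges = [5.1001, 0.3313, 1.8324, 2.7745]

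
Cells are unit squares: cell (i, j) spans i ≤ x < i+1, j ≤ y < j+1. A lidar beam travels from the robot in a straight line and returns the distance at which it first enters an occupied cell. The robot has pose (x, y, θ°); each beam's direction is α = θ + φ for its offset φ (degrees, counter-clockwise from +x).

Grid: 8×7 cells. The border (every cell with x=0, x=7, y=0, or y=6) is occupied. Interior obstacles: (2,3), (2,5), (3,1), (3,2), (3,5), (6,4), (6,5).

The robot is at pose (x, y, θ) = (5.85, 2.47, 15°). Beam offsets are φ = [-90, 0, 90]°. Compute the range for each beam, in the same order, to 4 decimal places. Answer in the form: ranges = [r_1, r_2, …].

beam 1: φ=-90°, α=285°
  d=(0.2588,-0.9659)  start (5,2)  tX=0.5796 tY=0.4866  stride 1/|dx|=3.8637 1/|dy|=1.0353
    cross y-line → (5,1), t=0.4866
    cross x-line → (6,1), t=0.5796
    cross y-line → (6,0), t=1.5219 (wall)
  → r_1 = 1.5219
beam 2: φ=0°, α=15°
  d=(0.9659,0.2588)  start (5,2)  tX=0.1553 tY=2.0478  stride 1/|dx|=1.0353 1/|dy|=3.8637
    cross x-line → (6,2), t=0.1553
    cross x-line → (7,2), t=1.1906 (wall)
  → r_2 = 1.1906
beam 3: φ=90°, α=105°
  d=(-0.2588,0.9659)  start (5,2)  tX=3.2841 tY=0.5487  stride 1/|dx|=3.8637 1/|dy|=1.0353
    cross y-line → (5,3), t=0.5487
    cross y-line → (5,4), t=1.5840
    cross y-line → (5,5), t=2.6192
    cross x-line → (4,5), t=3.2841
    cross y-line → (4,6), t=3.6545 (wall)
  → r_3 = 3.6545

ranges = [1.5219, 1.1906, 3.6545]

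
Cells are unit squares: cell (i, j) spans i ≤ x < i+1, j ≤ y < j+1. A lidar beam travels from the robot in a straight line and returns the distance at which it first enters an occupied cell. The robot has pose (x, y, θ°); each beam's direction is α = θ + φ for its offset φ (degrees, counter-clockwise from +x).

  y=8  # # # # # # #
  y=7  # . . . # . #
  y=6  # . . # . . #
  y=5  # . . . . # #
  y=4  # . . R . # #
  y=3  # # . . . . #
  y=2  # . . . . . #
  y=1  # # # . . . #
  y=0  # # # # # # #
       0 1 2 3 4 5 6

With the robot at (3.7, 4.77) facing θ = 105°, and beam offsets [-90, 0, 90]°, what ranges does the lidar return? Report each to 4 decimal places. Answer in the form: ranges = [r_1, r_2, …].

ranges = [1.3459, 1.2734, 2.7952]

beam 1: φ=-90°, α=15°
  direction (0.9659, 0.2588); cell (3,4); t to first gridline: x 0.3106, y 0.8887 (then +1.0353 / +3.8637)
    (4,4) via x @ 0.3106
    (4,5) via y @ 0.8887
    (5,5) via x @ 1.3459  # hit
  → r_1 = 1.3459
beam 2: φ=0°, α=105°
  direction (-0.2588, 0.9659); cell (3,4); t to first gridline: x 2.7046, y 0.2381 (then +3.8637 / +1.0353)
    (3,5) via y @ 0.2381
    (3,6) via y @ 1.2734  # hit
  → r_2 = 1.2734
beam 3: φ=90°, α=195°
  direction (-0.9659, -0.2588); cell (3,4); t to first gridline: x 0.7247, y 2.9751 (then +1.0353 / +3.8637)
    (2,4) via x @ 0.7247
    (1,4) via x @ 1.7600
    (0,4) via x @ 2.7952  # hit
  → r_3 = 2.7952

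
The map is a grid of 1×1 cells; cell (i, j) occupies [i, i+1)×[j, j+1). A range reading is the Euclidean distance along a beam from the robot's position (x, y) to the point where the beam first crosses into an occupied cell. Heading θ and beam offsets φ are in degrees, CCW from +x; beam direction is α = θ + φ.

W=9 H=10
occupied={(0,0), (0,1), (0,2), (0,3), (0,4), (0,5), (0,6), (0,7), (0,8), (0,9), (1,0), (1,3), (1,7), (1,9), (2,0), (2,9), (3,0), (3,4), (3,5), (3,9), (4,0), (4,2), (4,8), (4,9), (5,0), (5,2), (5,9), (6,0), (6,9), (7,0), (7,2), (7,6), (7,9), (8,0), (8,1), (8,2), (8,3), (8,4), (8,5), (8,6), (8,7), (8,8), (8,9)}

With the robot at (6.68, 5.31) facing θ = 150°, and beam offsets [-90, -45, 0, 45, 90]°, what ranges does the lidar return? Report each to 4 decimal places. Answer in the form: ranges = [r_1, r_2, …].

ranges = [0.7967, 3.8202, 6.5587, 2.7745, 2.6674]

beam 1: φ=-90°, α=60°
  cosα=0.5000 sinα=0.8660 | (6,5) | tMaxX 0.6400 tMaxY 0.7967 | tΔX 2.0000 tΔY 1.1547
    t=0.6400 [x] (7,5)
    t=0.7967 [y] (7,6) — stop
  → r_1 = 0.7967
beam 2: φ=-45°, α=105°
  cosα=-0.2588 sinα=0.9659 | (6,5) | tMaxX 2.6273 tMaxY 0.7143 | tΔX 3.8637 tΔY 1.0353
    t=0.7143 [y] (6,6)
    t=1.7496 [y] (6,7)
    t=2.6273 [x] (5,7)
    t=2.7849 [y] (5,8)
    t=3.8202 [y] (5,9) — stop
  → r_2 = 3.8202
beam 3: φ=0°, α=150°
  cosα=-0.8660 sinα=0.5000 | (6,5) | tMaxX 0.7852 tMaxY 1.3800 | tΔX 1.1547 tΔY 2.0000
    t=0.7852 [x] (5,5)
    t=1.3800 [y] (5,6)
    t=1.9399 [x] (4,6)
    t=3.0946 [x] (3,6)
    t=3.3800 [y] (3,7)
    t=4.2493 [x] (2,7)
    t=5.3800 [y] (2,8)
    t=5.4040 [x] (1,8)
    t=6.5587 [x] (0,8) — stop
  → r_3 = 6.5587
beam 4: φ=45°, α=195°
  cosα=-0.9659 sinα=-0.2588 | (6,5) | tMaxX 0.7040 tMaxY 1.1977 | tΔX 1.0353 tΔY 3.8637
    t=0.7040 [x] (5,5)
    t=1.1977 [y] (5,4)
    t=1.7393 [x] (4,4)
    t=2.7745 [x] (3,4) — stop
  → r_4 = 2.7745
beam 5: φ=90°, α=240°
  cosα=-0.5000 sinα=-0.8660 | (6,5) | tMaxX 1.3600 tMaxY 0.3580 | tΔX 2.0000 tΔY 1.1547
    t=0.3580 [y] (6,4)
    t=1.3600 [x] (5,4)
    t=1.5127 [y] (5,3)
    t=2.6674 [y] (5,2) — stop
  → r_5 = 2.6674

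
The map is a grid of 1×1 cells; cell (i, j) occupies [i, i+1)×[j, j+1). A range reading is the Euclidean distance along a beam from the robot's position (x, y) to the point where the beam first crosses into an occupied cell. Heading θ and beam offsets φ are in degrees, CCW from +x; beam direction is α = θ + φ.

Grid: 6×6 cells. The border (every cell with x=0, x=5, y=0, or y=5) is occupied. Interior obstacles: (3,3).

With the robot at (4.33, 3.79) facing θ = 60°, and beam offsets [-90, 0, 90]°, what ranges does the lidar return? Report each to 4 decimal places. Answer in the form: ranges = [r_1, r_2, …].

beam 1: φ=-90°, α=330°
  dir = (cos 330°, sin 330°) = (0.8660, -0.5000); from cell (4,3)
  next x-line at t=0.7736, next y-line at t=1.5800; Δt_x=1.1547, Δt_y=2.0000
    x: enter (5,3) at t=0.7736 ← occupied
  → r_1 = 0.7736
beam 2: φ=0°, α=60°
  dir = (cos 60°, sin 60°) = (0.5000, 0.8660); from cell (4,3)
  next x-line at t=1.3400, next y-line at t=0.2425; Δt_x=2.0000, Δt_y=1.1547
    y: enter (4,4) at t=0.2425
    x: enter (5,4) at t=1.3400 ← occupied
  → r_2 = 1.3400
beam 3: φ=90°, α=150°
  dir = (cos 150°, sin 150°) = (-0.8660, 0.5000); from cell (4,3)
  next x-line at t=0.3811, next y-line at t=0.4200; Δt_x=1.1547, Δt_y=2.0000
    x: enter (3,3) at t=0.3811 ← occupied
  → r_3 = 0.3811

ranges = [0.7736, 1.3400, 0.3811]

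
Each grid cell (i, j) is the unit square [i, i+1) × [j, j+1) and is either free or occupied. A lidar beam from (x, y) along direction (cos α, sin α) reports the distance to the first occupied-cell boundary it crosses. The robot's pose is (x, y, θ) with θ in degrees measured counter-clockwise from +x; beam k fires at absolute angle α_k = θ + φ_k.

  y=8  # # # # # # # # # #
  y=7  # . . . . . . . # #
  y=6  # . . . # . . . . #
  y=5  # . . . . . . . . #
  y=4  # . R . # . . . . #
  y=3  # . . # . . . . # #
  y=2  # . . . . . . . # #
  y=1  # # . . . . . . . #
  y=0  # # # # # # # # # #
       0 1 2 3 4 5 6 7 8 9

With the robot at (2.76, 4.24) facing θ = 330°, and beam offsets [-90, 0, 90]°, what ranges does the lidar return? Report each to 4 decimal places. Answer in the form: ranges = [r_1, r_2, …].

beam 1: φ=-90°, α=240°
  cosα=-0.5000 sinα=-0.8660 | (2,4) | tMaxX 1.5200 tMaxY 0.2771 | tΔX 2.0000 tΔY 1.1547
    t=0.2771 [y] (2,3)
    t=1.4318 [y] (2,2)
    t=1.5200 [x] (1,2)
    t=2.5865 [y] (1,1) — stop
  → r_1 = 2.5865
beam 2: φ=0°, α=330°
  cosα=0.8660 sinα=-0.5000 | (2,4) | tMaxX 0.2771 tMaxY 0.4800 | tΔX 1.1547 tΔY 2.0000
    t=0.2771 [x] (3,4)
    t=0.4800 [y] (3,3) — stop
  → r_2 = 0.4800
beam 3: φ=90°, α=60°
  cosα=0.5000 sinα=0.8660 | (2,4) | tMaxX 0.4800 tMaxY 0.8776 | tΔX 2.0000 tΔY 1.1547
    t=0.4800 [x] (3,4)
    t=0.8776 [y] (3,5)
    t=2.0323 [y] (3,6)
    t=2.4800 [x] (4,6) — stop
  → r_3 = 2.4800

ranges = [2.5865, 0.4800, 2.4800]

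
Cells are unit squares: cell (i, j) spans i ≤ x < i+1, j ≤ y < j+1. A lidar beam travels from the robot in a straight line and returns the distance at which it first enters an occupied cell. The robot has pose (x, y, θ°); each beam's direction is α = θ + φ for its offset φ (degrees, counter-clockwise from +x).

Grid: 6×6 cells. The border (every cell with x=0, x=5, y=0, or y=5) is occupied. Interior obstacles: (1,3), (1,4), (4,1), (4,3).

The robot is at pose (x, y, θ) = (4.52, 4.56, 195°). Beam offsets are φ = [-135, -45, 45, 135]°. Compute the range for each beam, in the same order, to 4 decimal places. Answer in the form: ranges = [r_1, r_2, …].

ranges = [0.5081, 0.8800, 0.6466, 0.5543]

beam 1: φ=-135°, α=60°
  d=(0.5000,0.8660)  start (4,4)  tX=0.9600 tY=0.5081  stride 1/|dx|=2.0000 1/|dy|=1.1547
    cross y-line → (4,5), t=0.5081 (wall)
  → r_1 = 0.5081
beam 2: φ=-45°, α=150°
  d=(-0.8660,0.5000)  start (4,4)  tX=0.6004 tY=0.8800  stride 1/|dx|=1.1547 1/|dy|=2.0000
    cross x-line → (3,4), t=0.6004
    cross y-line → (3,5), t=0.8800 (wall)
  → r_2 = 0.8800
beam 3: φ=45°, α=240°
  d=(-0.5000,-0.8660)  start (4,4)  tX=1.0400 tY=0.6466  stride 1/|dx|=2.0000 1/|dy|=1.1547
    cross y-line → (4,3), t=0.6466 (wall)
  → r_3 = 0.6466
beam 4: φ=135°, α=330°
  d=(0.8660,-0.5000)  start (4,4)  tX=0.5543 tY=1.1200  stride 1/|dx|=1.1547 1/|dy|=2.0000
    cross x-line → (5,4), t=0.5543 (wall)
  → r_4 = 0.5543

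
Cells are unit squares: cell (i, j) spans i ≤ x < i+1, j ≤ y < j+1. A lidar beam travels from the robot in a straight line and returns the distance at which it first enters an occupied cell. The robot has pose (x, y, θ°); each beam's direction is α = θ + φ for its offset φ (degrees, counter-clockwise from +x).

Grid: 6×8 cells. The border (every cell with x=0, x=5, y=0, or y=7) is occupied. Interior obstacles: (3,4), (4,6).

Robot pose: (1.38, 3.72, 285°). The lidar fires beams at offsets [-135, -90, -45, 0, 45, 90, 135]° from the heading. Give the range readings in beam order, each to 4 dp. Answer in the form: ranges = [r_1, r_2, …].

ranges = [0.4388, 0.3934, 0.7600, 2.8160, 4.1800, 1.6771, 3.7874]

beam 1: φ=-135°, α=150°
  d=(-0.8660,0.5000)  start (1,3)  tX=0.4388 tY=0.5600  stride 1/|dx|=1.1547 1/|dy|=2.0000
    cross x-line → (0,3), t=0.4388 (wall)
  → r_1 = 0.4388
beam 2: φ=-90°, α=195°
  d=(-0.9659,-0.2588)  start (1,3)  tX=0.3934 tY=2.7819  stride 1/|dx|=1.0353 1/|dy|=3.8637
    cross x-line → (0,3), t=0.3934 (wall)
  → r_2 = 0.3934
beam 3: φ=-45°, α=240°
  d=(-0.5000,-0.8660)  start (1,3)  tX=0.7600 tY=0.8314  stride 1/|dx|=2.0000 1/|dy|=1.1547
    cross x-line → (0,3), t=0.7600 (wall)
  → r_3 = 0.7600
beam 4: φ=0°, α=285°
  d=(0.2588,-0.9659)  start (1,3)  tX=2.3955 tY=0.7454  stride 1/|dx|=3.8637 1/|dy|=1.0353
    cross y-line → (1,2), t=0.7454
    cross y-line → (1,1), t=1.7807
    cross x-line → (2,1), t=2.3955
    cross y-line → (2,0), t=2.8160 (wall)
  → r_4 = 2.8160
beam 5: φ=45°, α=330°
  d=(0.8660,-0.5000)  start (1,3)  tX=0.7159 tY=1.4400  stride 1/|dx|=1.1547 1/|dy|=2.0000
    cross x-line → (2,3), t=0.7159
    cross y-line → (2,2), t=1.4400
    cross x-line → (3,2), t=1.8706
    cross x-line → (4,2), t=3.0253
    cross y-line → (4,1), t=3.4400
    cross x-line → (5,1), t=4.1800 (wall)
  → r_5 = 4.1800
beam 6: φ=90°, α=15°
  d=(0.9659,0.2588)  start (1,3)  tX=0.6419 tY=1.0818  stride 1/|dx|=1.0353 1/|dy|=3.8637
    cross x-line → (2,3), t=0.6419
    cross y-line → (2,4), t=1.0818
    cross x-line → (3,4), t=1.6771 (wall)
  → r_6 = 1.6771
beam 7: φ=135°, α=60°
  d=(0.5000,0.8660)  start (1,3)  tX=1.2400 tY=0.3233  stride 1/|dx|=2.0000 1/|dy|=1.1547
    cross y-line → (1,4), t=0.3233
    cross x-line → (2,4), t=1.2400
    cross y-line → (2,5), t=1.4780
    cross y-line → (2,6), t=2.6327
    cross x-line → (3,6), t=3.2400
    cross y-line → (3,7), t=3.7874 (wall)
  → r_7 = 3.7874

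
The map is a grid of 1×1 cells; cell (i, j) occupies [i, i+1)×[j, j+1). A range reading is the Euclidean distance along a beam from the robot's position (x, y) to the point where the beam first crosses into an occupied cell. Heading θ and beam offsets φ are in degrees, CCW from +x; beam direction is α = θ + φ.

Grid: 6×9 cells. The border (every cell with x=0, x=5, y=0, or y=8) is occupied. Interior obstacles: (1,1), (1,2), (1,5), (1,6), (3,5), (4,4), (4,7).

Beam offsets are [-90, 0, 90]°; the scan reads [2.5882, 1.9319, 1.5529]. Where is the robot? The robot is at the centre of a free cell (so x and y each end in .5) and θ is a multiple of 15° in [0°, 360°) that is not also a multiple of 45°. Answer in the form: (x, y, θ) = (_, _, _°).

The pose lattice has 21·16 = 336 candidates. Test each by forward raycasting.
  (1.5, 3.5, 60°): beam 1 = 4.0415 ≠ 2.5882 ✗
  (2.5, 2.5, 210°): beam 1 = 2.8868 ≠ 2.5882 ✗
  (4.5, 2.5, 15°): beam 1 = 1.5529 ≠ 2.5882 ✗
  (4.5, 6.5, 240°): beam 1 = 3.0000 ≠ 2.5882 ✗
  …
  (2.5, 3.5, 75°): r_1=2.5882, r_2=1.9319, r_3=1.5529 — all match ✓
No second candidate reproduces the full scan.

(x, y, θ) = (2.5, 3.5, 75°)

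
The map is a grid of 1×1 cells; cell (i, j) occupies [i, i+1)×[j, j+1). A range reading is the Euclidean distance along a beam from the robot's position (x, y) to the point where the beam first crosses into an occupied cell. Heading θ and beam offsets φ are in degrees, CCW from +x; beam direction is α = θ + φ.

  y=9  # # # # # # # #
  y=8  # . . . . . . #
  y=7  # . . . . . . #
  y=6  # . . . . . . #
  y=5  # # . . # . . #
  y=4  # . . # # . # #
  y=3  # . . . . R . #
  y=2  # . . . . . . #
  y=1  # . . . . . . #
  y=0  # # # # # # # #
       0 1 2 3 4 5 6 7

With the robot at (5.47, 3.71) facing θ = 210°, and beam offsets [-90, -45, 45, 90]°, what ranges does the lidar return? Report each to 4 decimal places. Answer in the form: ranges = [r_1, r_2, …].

ranges = [0.9400, 1.1205, 2.8056, 3.0600]

beam 1: φ=-90°, α=120°
  cosα=-0.5000 sinα=0.8660 | (5,3) | tMaxX 0.9400 tMaxY 0.3349 | tΔX 2.0000 tΔY 1.1547
    t=0.3349 [y] (5,4)
    t=0.9400 [x] (4,4) — stop
  → r_1 = 0.9400
beam 2: φ=-45°, α=165°
  cosα=-0.9659 sinα=0.2588 | (5,3) | tMaxX 0.4866 tMaxY 1.1205 | tΔX 1.0353 tΔY 3.8637
    t=0.4866 [x] (4,3)
    t=1.1205 [y] (4,4) — stop
  → r_2 = 1.1205
beam 3: φ=45°, α=255°
  cosα=-0.2588 sinα=-0.9659 | (5,3) | tMaxX 1.8159 tMaxY 0.7350 | tΔX 3.8637 tΔY 1.0353
    t=0.7350 [y] (5,2)
    t=1.7703 [y] (5,1)
    t=1.8159 [x] (4,1)
    t=2.8056 [y] (4,0) — stop
  → r_3 = 2.8056
beam 4: φ=90°, α=300°
  cosα=0.5000 sinα=-0.8660 | (5,3) | tMaxX 1.0600 tMaxY 0.8198 | tΔX 2.0000 tΔY 1.1547
    t=0.8198 [y] (5,2)
    t=1.0600 [x] (6,2)
    t=1.9745 [y] (6,1)
    t=3.0600 [x] (7,1) — stop
  → r_4 = 3.0600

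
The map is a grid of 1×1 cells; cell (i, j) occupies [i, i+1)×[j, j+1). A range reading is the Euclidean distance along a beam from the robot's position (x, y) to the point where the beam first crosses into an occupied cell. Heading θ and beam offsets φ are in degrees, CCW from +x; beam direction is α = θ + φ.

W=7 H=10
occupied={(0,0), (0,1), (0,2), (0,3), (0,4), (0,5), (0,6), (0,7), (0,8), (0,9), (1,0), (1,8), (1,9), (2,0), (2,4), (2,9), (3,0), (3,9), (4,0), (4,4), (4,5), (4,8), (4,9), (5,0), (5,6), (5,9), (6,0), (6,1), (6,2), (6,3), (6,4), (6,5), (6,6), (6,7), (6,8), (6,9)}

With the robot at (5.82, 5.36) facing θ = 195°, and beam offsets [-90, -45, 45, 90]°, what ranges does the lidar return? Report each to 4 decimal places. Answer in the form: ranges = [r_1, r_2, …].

beam 1: φ=-90°, α=105°
  dir = (cos 105°, sin 105°) = (-0.2588, 0.9659); from cell (5,5)
  next x-line at t=3.1682, next y-line at t=0.6626; Δt_x=3.8637, Δt_y=1.0353
    y: enter (5,6) at t=0.6626 ← occupied
  → r_1 = 0.6626
beam 2: φ=-45°, α=150°
  dir = (cos 150°, sin 150°) = (-0.8660, 0.5000); from cell (5,5)
  next x-line at t=0.9469, next y-line at t=1.2800; Δt_x=1.1547, Δt_y=2.0000
    x: enter (4,5) at t=0.9469 ← occupied
  → r_2 = 0.9469
beam 3: φ=45°, α=240°
  dir = (cos 240°, sin 240°) = (-0.5000, -0.8660); from cell (5,5)
  next x-line at t=1.6400, next y-line at t=0.4157; Δt_x=2.0000, Δt_y=1.1547
    y: enter (5,4) at t=0.4157
    y: enter (5,3) at t=1.5704
    x: enter (4,3) at t=1.6400
    y: enter (4,2) at t=2.7251
    x: enter (3,2) at t=3.6400
    y: enter (3,1) at t=3.8798
    y: enter (3,0) at t=5.0345 ← occupied
  → r_3 = 5.0345
beam 4: φ=90°, α=285°
  dir = (cos 285°, sin 285°) = (0.2588, -0.9659); from cell (5,5)
  next x-line at t=0.6955, next y-line at t=0.3727; Δt_x=3.8637, Δt_y=1.0353
    y: enter (5,4) at t=0.3727
    x: enter (6,4) at t=0.6955 ← occupied
  → r_4 = 0.6955

ranges = [0.6626, 0.9469, 5.0345, 0.6955]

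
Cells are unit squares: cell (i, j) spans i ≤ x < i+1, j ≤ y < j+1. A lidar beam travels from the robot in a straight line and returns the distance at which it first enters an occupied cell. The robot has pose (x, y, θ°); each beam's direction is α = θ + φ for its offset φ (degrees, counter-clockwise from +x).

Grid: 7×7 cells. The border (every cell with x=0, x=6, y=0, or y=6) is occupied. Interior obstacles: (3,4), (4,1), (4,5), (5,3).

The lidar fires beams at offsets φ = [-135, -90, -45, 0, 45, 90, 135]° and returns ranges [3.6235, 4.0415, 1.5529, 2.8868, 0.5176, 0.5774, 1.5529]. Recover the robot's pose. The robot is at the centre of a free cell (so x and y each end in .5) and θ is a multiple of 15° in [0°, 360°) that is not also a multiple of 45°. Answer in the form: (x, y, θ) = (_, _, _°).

The pose lattice has 21·16 = 336 candidates. Test each by forward raycasting.
  (2.5, 5.5, 195°): beam 1 = 0.5774 ≠ 3.6235 ✗
  (2.5, 1.5, 105°): beam 1 = 1.0000 ≠ 3.6235 ✗
  (1.5, 5.5, 165°): beam 1 = 1.0000 ≠ 3.6235 ✗
  (4.5, 2.5, 120°): beam 1 = 1.5529 ≠ 3.6235 ✗
  …
  (4.5, 3.5, 300°): r_1=3.6235, r_2=4.0415, r_3=1.5529, r_4=2.8868, r_5=0.5176, r_6=0.5774, r_7=1.5529 — all match ✓
No second candidate reproduces the full scan.

(x, y, θ) = (4.5, 3.5, 300°)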